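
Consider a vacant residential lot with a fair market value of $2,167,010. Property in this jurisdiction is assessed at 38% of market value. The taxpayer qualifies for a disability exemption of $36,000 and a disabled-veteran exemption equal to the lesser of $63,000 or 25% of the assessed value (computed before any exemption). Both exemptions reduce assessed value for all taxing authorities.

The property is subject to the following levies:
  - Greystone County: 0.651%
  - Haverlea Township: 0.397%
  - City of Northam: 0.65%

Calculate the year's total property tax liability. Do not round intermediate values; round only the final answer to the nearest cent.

$12,301.40

Assessed value = $2,167,010 × 0.38 = $823,463.8
Disabled-veteran exemption = min($63,000, 25% × $823,463.8) = min($63,000, $205,865.95) = $63,000 (dollar cap binds)
Taxable value = $823,463.8 − $36,000 − $63,000 = $724,463.8
Greystone County: $724,463.8 × 0.00651 = $4,716.259338
Haverlea Township: $724,463.8 × 0.00397 = $2,876.121286
City of Northam: $724,463.8 × 0.0065 = $4,709.0147
Total = $12,301.395324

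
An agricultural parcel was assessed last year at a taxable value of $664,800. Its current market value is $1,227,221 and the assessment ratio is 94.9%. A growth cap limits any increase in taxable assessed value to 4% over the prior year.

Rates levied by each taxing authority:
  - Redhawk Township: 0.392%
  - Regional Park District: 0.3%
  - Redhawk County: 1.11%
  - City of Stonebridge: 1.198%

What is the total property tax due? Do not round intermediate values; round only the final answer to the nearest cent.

Uncapped assessed value = $1,227,221 × 0.949 = $1,164,632.729
Cap limit = $664,800 × 1.04 = $691,392
Taxable assessed value = min($1,164,632.729, $691,392) = $691,392 (cap binds)
Redhawk Township: $691,392 × 0.00392 = $2,710.25664
Regional Park District: $691,392 × 0.003 = $2,074.176
Redhawk County: $691,392 × 0.0111 = $7,674.4512
City of Stonebridge: $691,392 × 0.01198 = $8,282.87616
Total = $20,741.76

$20,741.76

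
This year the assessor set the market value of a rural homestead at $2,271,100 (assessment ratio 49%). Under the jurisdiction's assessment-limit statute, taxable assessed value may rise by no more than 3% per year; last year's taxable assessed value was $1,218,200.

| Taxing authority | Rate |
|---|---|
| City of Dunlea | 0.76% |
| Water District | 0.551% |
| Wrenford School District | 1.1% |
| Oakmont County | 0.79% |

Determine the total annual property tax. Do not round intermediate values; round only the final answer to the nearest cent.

Uncapped assessed value = $2,271,100 × 0.49 = $1,112,839
Cap limit = $1,218,200 × 1.03 = $1,254,746
Taxable assessed value = min($1,112,839, $1,254,746) = $1,112,839 (cap does not bind)
City of Dunlea: $1,112,839 × 0.0076 = $8,457.5764
Water District: $1,112,839 × 0.00551 = $6,131.74289
Wrenford School District: $1,112,839 × 0.011 = $12,241.229
Oakmont County: $1,112,839 × 0.0079 = $8,791.4281
Total = $35,621.97639

$35,621.98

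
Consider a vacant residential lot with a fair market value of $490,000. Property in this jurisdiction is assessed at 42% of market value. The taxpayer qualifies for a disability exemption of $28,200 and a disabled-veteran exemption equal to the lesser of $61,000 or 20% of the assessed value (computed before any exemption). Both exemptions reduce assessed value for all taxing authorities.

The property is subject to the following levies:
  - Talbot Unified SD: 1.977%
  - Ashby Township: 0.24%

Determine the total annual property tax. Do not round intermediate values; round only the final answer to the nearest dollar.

Assessed value = $490,000 × 0.42 = $205,800
Disabled-veteran exemption = min($61,000, 20% × $205,800) = min($61,000, $41,160) = $41,160 (percentage binds)
Taxable value = $205,800 − $28,200 − $41,160 = $136,440
Talbot Unified SD: $136,440 × 0.01977 = $2,697.4188
Ashby Township: $136,440 × 0.0024 = $327.456
Total = $3,024.8748

$3,025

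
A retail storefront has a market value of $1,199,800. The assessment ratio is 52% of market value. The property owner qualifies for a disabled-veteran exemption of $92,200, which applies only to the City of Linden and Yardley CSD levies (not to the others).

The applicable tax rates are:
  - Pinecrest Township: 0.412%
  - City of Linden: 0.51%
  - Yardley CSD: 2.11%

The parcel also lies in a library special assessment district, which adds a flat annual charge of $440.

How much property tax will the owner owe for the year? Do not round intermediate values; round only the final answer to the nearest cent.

$16,940.89

Assessed value = $1,199,800 × 0.52 = $623,896
Pinecrest Township: $623,896 × 0.00412 = $2,570.45152
City of Linden: ($623,896 − $92,200) × 0.0051 = $531,696 × 0.0051 = $2,711.6496
Yardley CSD: ($623,896 − $92,200) × 0.0211 = $531,696 × 0.0211 = $11,218.7856
Levies subtotal = $16,500.88672
Total = $16,500.88672 + $440 = $16,940.88672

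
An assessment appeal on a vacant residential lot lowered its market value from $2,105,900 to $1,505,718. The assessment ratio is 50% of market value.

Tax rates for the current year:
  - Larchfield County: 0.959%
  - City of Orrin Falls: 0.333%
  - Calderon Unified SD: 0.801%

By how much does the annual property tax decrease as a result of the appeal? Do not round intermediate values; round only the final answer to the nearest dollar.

Old assessed value = $2,105,900 × 0.5 = $1,052,950
New assessed value = $1,505,718 × 0.5 = $752,859
Combined rate = 0.00959 + 0.00333 + 0.00801 = 0.02093
Old tax = $1,052,950 × 0.02093 = $22,038.2435
New tax = $752,859 × 0.02093 = $15,757.33887
Reduction = $22,038.2435 − $15,757.33887 = $6,280.90463

$6,281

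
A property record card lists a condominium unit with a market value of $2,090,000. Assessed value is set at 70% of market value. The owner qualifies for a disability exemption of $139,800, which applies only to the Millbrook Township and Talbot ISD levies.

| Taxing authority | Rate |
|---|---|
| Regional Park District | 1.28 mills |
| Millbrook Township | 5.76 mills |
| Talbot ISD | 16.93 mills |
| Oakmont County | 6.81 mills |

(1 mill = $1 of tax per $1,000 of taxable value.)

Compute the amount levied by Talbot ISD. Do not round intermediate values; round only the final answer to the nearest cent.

Assessed value = $2,090,000 × 0.7 = $1,463,000
Talbot ISD taxable value = $1,463,000 − $139,800 = $1,323,200
Talbot ISD levy = $1,323,200 × 0.01693 = $22,401.776

$22,401.78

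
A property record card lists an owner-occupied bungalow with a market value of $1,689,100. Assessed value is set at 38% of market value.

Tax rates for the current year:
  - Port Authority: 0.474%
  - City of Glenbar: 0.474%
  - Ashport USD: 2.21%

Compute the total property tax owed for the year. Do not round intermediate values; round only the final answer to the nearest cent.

Assessed value = $1,689,100 × 0.38 = $641,858
Port Authority: $641,858 × 0.00474 = $3,042.40692
City of Glenbar: $641,858 × 0.00474 = $3,042.40692
Ashport USD: $641,858 × 0.0221 = $14,185.0618
Total = $3,042.40692 + $3,042.40692 + $14,185.0618 = $20,269.87564

$20,269.88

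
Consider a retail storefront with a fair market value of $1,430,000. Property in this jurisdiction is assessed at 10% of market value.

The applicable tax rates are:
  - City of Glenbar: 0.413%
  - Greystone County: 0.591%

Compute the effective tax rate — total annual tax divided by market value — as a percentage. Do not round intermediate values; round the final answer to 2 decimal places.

0.10%

Assessed value = $1,430,000 × 0.1 = $143,000
City of Glenbar: $143,000 × 0.00413 = $590.59
Greystone County: $143,000 × 0.00591 = $845.13
Total tax = $1,435.72
Effective rate = $1,435.72 ÷ $1,430,000 = 0.10% of market value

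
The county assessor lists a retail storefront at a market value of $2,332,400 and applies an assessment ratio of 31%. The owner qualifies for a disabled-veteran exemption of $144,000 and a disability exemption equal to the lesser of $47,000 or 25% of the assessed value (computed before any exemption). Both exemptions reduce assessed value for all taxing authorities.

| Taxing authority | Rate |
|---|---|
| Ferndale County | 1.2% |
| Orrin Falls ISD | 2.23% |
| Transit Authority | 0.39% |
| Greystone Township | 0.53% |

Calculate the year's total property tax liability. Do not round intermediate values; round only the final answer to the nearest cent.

$23,143.91

Assessed value = $2,332,400 × 0.31 = $723,044
Disability exemption = min($47,000, 25% × $723,044) = min($47,000, $180,761) = $47,000 (dollar cap binds)
Taxable value = $723,044 − $144,000 − $47,000 = $532,044
Ferndale County: $532,044 × 0.012 = $6,384.528
Orrin Falls ISD: $532,044 × 0.0223 = $11,864.5812
Transit Authority: $532,044 × 0.0039 = $2,074.9716
Greystone Township: $532,044 × 0.0053 = $2,819.8332
Total = $23,143.914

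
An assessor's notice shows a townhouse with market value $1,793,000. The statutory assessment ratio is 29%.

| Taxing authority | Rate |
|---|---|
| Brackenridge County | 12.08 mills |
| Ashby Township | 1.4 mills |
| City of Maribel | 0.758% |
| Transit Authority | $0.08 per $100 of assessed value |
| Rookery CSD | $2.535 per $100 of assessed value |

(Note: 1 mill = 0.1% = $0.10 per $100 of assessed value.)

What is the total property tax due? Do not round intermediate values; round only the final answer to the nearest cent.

Assessed value = $1,793,000 × 0.29 = $519,970
Brackenridge County: $519,970 × 0.01208 = $6,281.2376
Ashby Township: $519,970 × 0.0014 = $727.958
City of Maribel: $519,970 × 0.00758 = $3,941.3726
Transit Authority: $519,970 × 0.0008 = $415.976
Rookery CSD: $519,970 × 0.02535 = $13,181.2395
Total = $24,547.7837

$24,547.78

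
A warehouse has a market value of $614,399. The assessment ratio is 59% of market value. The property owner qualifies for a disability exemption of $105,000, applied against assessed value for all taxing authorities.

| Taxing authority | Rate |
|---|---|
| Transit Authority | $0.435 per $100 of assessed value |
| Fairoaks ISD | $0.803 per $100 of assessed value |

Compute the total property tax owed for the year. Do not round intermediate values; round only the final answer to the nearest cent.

$3,187.79

Assessed value = $614,399 × 0.59 = $362,495.41
Taxable value = $362,495.41 − $105,000 = $257,495.41
Transit Authority: $257,495.41 × 0.00435 = $1,120.1050335
Fairoaks ISD: $257,495.41 × 0.00803 = $2,067.6881423
Total = $1,120.1050335 + $2,067.6881423 = $3,187.7931758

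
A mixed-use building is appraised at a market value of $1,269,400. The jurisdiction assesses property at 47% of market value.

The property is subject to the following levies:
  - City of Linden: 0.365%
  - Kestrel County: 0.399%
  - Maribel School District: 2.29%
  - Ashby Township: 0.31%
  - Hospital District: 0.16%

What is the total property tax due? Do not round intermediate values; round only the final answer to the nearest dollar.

$21,025

Assessed value = $1,269,400 × 0.47 = $596,618
City of Linden: $596,618 × 0.00365 = $2,177.6557
Kestrel County: $596,618 × 0.00399 = $2,380.50582
Maribel School District: $596,618 × 0.0229 = $13,662.5522
Ashby Township: $596,618 × 0.0031 = $1,849.5158
Hospital District: $596,618 × 0.0016 = $954.5888
Total = $2,177.6557 + $2,380.50582 + $13,662.5522 + $1,849.5158 + $954.5888 = $21,024.81832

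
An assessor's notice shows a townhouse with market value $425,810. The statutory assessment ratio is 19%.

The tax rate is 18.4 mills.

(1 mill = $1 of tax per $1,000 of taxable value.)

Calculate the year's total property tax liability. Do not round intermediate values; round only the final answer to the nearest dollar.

Assessed value = $425,810 × 0.19 = $80,903.9
Tax = $80,903.9 × 0.0184 = $1,488.63176

$1,489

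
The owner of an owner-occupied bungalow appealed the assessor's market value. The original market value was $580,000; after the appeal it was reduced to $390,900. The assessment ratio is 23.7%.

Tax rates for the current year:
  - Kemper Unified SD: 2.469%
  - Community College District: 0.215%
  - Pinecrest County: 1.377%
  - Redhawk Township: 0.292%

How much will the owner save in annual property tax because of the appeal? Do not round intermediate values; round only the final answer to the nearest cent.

Old assessed value = $580,000 × 0.237 = $137,460
New assessed value = $390,900 × 0.237 = $92,643.3
Combined rate = 0.02469 + 0.00215 + 0.01377 + 0.00292 = 0.04353
Old tax = $137,460 × 0.04353 = $5,983.6338
New tax = $92,643.3 × 0.04353 = $4,032.762849
Reduction = $5,983.6338 − $4,032.762849 = $1,950.870951

$1,950.87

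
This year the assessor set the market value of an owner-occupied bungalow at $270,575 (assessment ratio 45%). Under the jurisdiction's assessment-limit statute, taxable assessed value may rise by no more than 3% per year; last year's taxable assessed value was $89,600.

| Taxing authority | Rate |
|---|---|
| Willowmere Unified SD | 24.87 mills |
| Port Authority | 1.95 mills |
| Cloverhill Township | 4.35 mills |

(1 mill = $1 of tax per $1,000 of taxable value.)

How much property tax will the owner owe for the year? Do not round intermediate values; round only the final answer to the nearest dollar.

Uncapped assessed value = $270,575 × 0.45 = $121,758.75
Cap limit = $89,600 × 1.03 = $92,288
Taxable assessed value = min($121,758.75, $92,288) = $92,288 (cap binds)
Willowmere Unified SD: $92,288 × 0.02487 = $2,295.20256
Port Authority: $92,288 × 0.00195 = $179.9616
Cloverhill Township: $92,288 × 0.00435 = $401.4528
Total = $2,876.61696

$2,877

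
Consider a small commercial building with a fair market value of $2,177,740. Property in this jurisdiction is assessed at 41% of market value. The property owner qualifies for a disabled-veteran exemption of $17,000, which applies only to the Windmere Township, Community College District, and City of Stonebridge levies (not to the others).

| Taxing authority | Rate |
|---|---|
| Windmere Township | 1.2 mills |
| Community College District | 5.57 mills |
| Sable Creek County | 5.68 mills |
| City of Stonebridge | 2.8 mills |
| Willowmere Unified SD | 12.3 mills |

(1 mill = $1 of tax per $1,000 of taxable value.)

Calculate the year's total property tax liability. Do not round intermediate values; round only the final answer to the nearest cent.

Assessed value = $2,177,740 × 0.41 = $892,873.4
Windmere Township: ($892,873.4 − $17,000) × 0.0012 = $875,873.4 × 0.0012 = $1,051.04808
Community College District: ($892,873.4 − $17,000) × 0.00557 = $875,873.4 × 0.00557 = $4,878.614838
Sable Creek County: $892,873.4 × 0.00568 = $5,071.520912
City of Stonebridge: ($892,873.4 − $17,000) × 0.0028 = $875,873.4 × 0.0028 = $2,452.44552
Willowmere Unified SD: $892,873.4 × 0.0123 = $10,982.34282
Total = $24,435.97217

$24,435.97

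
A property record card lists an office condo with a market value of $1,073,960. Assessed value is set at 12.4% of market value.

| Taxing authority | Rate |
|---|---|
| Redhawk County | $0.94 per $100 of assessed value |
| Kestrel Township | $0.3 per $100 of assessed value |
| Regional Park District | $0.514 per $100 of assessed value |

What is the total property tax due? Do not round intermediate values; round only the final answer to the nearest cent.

Assessed value = $1,073,960 × 0.124 = $133,171.04
Redhawk County: $133,171.04 × 0.0094 = $1,251.807776
Kestrel Township: $133,171.04 × 0.003 = $399.51312
Regional Park District: $133,171.04 × 0.00514 = $684.4991456
Total = $1,251.807776 + $399.51312 + $684.4991456 = $2,335.8200416

$2,335.82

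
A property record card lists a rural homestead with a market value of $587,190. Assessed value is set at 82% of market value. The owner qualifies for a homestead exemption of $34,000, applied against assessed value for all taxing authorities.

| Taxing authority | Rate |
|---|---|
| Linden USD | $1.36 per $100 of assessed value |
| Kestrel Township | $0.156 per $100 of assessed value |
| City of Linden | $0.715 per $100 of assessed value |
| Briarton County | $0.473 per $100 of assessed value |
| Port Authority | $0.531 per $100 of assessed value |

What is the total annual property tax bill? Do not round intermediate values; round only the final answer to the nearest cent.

Assessed value = $587,190 × 0.82 = $481,495.8
Taxable value = $481,495.8 − $34,000 = $447,495.8
Linden USD: $447,495.8 × 0.0136 = $6,085.94288
Kestrel Township: $447,495.8 × 0.00156 = $698.093448
City of Linden: $447,495.8 × 0.00715 = $3,199.59497
Briarton County: $447,495.8 × 0.00473 = $2,116.655134
Port Authority: $447,495.8 × 0.00531 = $2,376.202698
Total = $6,085.94288 + $698.093448 + $3,199.59497 + $2,116.655134 + $2,376.202698 = $14,476.48913

$14,476.49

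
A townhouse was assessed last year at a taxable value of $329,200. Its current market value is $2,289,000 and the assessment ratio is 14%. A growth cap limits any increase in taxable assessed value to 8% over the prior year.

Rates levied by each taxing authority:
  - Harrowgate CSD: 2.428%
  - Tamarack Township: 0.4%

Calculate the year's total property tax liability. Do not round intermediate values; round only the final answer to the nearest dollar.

$9,063

Uncapped assessed value = $2,289,000 × 0.14 = $320,460
Cap limit = $329,200 × 1.08 = $355,536
Taxable assessed value = min($320,460, $355,536) = $320,460 (cap does not bind)
Harrowgate CSD: $320,460 × 0.02428 = $7,780.7688
Tamarack Township: $320,460 × 0.004 = $1,281.84
Total = $9,062.6088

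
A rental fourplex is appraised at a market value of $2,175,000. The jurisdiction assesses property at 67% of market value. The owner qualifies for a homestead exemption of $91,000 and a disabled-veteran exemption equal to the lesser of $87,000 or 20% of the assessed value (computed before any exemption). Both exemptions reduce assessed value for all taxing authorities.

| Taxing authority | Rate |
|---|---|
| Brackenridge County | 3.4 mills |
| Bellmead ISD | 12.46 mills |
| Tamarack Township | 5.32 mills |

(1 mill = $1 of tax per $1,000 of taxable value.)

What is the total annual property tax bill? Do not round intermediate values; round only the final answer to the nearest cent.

Assessed value = $2,175,000 × 0.67 = $1,457,250
Disabled-veteran exemption = min($87,000, 20% × $1,457,250) = min($87,000, $291,450) = $87,000 (dollar cap binds)
Taxable value = $1,457,250 − $91,000 − $87,000 = $1,279,250
Brackenridge County: $1,279,250 × 0.0034 = $4,349.45
Bellmead ISD: $1,279,250 × 0.01246 = $15,939.455
Tamarack Township: $1,279,250 × 0.00532 = $6,805.61
Total = $27,094.515

$27,094.52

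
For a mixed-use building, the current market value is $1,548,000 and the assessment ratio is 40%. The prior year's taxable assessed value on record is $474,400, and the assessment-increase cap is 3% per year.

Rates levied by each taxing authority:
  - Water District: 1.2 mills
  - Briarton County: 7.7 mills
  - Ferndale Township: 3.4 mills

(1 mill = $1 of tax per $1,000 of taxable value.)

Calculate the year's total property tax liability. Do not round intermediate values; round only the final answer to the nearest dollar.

$6,010

Uncapped assessed value = $1,548,000 × 0.4 = $619,200
Cap limit = $474,400 × 1.03 = $488,632
Taxable assessed value = min($619,200, $488,632) = $488,632 (cap binds)
Water District: $488,632 × 0.0012 = $586.3584
Briarton County: $488,632 × 0.0077 = $3,762.4664
Ferndale Township: $488,632 × 0.0034 = $1,661.3488
Total = $6,010.1736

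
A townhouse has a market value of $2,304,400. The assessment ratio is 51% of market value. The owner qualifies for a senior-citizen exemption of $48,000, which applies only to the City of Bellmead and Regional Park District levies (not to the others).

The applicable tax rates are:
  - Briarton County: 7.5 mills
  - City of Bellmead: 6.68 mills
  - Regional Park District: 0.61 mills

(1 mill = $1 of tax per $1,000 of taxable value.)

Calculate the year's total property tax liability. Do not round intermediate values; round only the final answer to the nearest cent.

$17,031.94

Assessed value = $2,304,400 × 0.51 = $1,175,244
Briarton County: $1,175,244 × 0.0075 = $8,814.33
City of Bellmead: ($1,175,244 − $48,000) × 0.00668 = $1,127,244 × 0.00668 = $7,529.98992
Regional Park District: ($1,175,244 − $48,000) × 0.00061 = $1,127,244 × 0.00061 = $687.61884
Total = $17,031.93876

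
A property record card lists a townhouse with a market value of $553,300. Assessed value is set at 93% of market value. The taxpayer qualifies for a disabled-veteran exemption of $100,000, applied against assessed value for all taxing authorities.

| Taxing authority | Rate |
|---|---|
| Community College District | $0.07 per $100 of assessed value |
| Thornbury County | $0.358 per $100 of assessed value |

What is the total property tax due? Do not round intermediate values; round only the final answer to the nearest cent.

Assessed value = $553,300 × 0.93 = $514,569
Taxable value = $514,569 − $100,000 = $414,569
Community College District: $414,569 × 0.0007 = $290.1983
Thornbury County: $414,569 × 0.00358 = $1,484.15702
Total = $290.1983 + $1,484.15702 = $1,774.35532

$1,774.36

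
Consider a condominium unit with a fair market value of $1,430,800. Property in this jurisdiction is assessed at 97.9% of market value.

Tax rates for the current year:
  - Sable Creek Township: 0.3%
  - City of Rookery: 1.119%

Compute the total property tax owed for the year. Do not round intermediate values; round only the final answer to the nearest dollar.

$19,877

Assessed value = $1,430,800 × 0.979 = $1,400,753.2
Sable Creek Township: $1,400,753.2 × 0.003 = $4,202.2596
City of Rookery: $1,400,753.2 × 0.01119 = $15,674.428308
Total = $4,202.2596 + $15,674.428308 = $19,876.687908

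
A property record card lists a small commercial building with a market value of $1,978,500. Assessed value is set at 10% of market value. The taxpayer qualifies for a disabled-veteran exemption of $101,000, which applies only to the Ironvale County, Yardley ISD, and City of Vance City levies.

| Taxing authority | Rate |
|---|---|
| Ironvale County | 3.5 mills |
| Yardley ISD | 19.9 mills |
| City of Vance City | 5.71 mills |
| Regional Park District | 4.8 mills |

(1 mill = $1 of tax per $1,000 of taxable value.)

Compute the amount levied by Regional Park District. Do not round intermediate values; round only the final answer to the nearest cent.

$949.68

Assessed value = $1,978,500 × 0.1 = $197,850
Regional Park District taxable value = $197,850 (exemption does not apply)
Regional Park District levy = $197,850 × 0.0048 = $949.68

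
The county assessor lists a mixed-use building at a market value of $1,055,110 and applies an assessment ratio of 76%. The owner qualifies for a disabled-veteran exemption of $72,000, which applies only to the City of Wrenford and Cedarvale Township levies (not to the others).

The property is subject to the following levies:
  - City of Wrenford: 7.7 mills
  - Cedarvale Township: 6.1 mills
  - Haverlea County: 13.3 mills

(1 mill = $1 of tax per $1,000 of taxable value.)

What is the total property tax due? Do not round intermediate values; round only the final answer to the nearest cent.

Assessed value = $1,055,110 × 0.76 = $801,883.6
City of Wrenford: ($801,883.6 − $72,000) × 0.0077 = $729,883.6 × 0.0077 = $5,620.10372
Cedarvale Township: ($801,883.6 − $72,000) × 0.0061 = $729,883.6 × 0.0061 = $4,452.28996
Haverlea County: $801,883.6 × 0.0133 = $10,665.05188
Total = $20,737.44556

$20,737.45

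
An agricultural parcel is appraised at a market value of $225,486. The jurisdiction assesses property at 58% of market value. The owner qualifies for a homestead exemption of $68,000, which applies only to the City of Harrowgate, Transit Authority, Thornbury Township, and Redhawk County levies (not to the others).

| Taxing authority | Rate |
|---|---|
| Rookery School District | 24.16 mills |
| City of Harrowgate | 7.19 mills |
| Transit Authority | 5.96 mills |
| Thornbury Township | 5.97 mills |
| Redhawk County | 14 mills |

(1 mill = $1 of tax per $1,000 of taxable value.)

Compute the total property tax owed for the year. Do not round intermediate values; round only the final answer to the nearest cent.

$5,239.03

Assessed value = $225,486 × 0.58 = $130,781.88
Rookery School District: $130,781.88 × 0.02416 = $3,159.6902208
City of Harrowgate: ($130,781.88 − $68,000) × 0.00719 = $62,781.88 × 0.00719 = $451.4017172
Transit Authority: ($130,781.88 − $68,000) × 0.00596 = $62,781.88 × 0.00596 = $374.1800048
Thornbury Township: ($130,781.88 − $68,000) × 0.00597 = $62,781.88 × 0.00597 = $374.8078236
Redhawk County: ($130,781.88 − $68,000) × 0.014 = $62,781.88 × 0.014 = $878.94632
Total = $5,239.0260864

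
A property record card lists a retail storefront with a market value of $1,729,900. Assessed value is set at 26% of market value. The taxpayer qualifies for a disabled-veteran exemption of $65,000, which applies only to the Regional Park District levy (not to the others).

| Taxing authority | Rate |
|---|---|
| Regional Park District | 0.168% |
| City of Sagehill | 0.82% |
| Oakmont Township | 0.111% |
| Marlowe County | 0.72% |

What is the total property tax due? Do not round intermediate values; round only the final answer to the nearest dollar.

Assessed value = $1,729,900 × 0.26 = $449,774
Regional Park District: ($449,774 − $65,000) × 0.00168 = $384,774 × 0.00168 = $646.42032
City of Sagehill: $449,774 × 0.0082 = $3,688.1468
Oakmont Township: $449,774 × 0.00111 = $499.24914
Marlowe County: $449,774 × 0.0072 = $3,238.3728
Total = $8,072.18906

$8,072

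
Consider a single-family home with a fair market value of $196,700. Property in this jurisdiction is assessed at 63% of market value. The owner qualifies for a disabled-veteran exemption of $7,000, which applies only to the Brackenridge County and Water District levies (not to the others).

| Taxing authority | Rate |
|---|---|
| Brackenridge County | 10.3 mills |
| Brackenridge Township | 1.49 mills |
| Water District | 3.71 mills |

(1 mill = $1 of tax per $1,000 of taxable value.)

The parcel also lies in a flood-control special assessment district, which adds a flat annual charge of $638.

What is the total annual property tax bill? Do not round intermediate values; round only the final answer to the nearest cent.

$2,460.71

Assessed value = $196,700 × 0.63 = $123,921
Brackenridge County: ($123,921 − $7,000) × 0.0103 = $116,921 × 0.0103 = $1,204.2863
Brackenridge Township: $123,921 × 0.00149 = $184.64229
Water District: ($123,921 − $7,000) × 0.00371 = $116,921 × 0.00371 = $433.77691
Levies subtotal = $1,822.7055
Total = $1,822.7055 + $638 = $2,460.7055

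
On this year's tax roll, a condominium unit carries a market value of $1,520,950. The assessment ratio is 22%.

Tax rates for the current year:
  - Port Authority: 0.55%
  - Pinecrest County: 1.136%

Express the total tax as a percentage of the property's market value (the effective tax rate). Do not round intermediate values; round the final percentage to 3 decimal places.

0.371%

Assessed value = $1,520,950 × 0.22 = $334,609
Port Authority: $334,609 × 0.0055 = $1,840.3495
Pinecrest County: $334,609 × 0.01136 = $3,801.15824
Total tax = $5,641.50774
Effective rate = $5,641.50774 ÷ $1,520,950 = 0.371% of market value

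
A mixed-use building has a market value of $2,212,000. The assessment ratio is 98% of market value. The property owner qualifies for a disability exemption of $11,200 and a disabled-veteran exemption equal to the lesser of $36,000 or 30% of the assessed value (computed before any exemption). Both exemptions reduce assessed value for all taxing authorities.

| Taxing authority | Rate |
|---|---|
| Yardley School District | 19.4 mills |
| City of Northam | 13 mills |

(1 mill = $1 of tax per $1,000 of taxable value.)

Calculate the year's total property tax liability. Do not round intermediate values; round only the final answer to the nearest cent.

$68,706.14

Assessed value = $2,212,000 × 0.98 = $2,167,760
Disabled-veteran exemption = min($36,000, 30% × $2,167,760) = min($36,000, $650,328) = $36,000 (dollar cap binds)
Taxable value = $2,167,760 − $11,200 − $36,000 = $2,120,560
Yardley School District: $2,120,560 × 0.0194 = $41,138.864
City of Northam: $2,120,560 × 0.013 = $27,567.28
Total = $68,706.144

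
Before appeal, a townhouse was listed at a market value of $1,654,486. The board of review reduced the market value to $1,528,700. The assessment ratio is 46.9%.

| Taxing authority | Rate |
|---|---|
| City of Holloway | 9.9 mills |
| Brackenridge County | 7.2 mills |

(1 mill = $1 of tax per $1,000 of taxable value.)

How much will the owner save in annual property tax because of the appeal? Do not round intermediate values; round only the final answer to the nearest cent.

$1,008.79

Old assessed value = $1,654,486 × 0.469 = $775,953.934
New assessed value = $1,528,700 × 0.469 = $716,960.3
Combined rate = 0.0099 + 0.0072 = 0.0171
Old tax = $775,953.934 × 0.0171 = $13,268.8122714
New tax = $716,960.3 × 0.0171 = $12,260.02113
Reduction = $13,268.8122714 − $12,260.02113 = $1,008.7911414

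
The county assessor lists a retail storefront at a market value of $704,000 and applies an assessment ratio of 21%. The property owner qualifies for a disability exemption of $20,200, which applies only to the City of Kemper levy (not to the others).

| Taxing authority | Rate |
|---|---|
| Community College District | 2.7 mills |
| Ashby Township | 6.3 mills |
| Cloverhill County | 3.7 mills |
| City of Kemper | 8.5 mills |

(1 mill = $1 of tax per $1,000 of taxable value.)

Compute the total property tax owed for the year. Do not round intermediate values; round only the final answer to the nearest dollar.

$2,963

Assessed value = $704,000 × 0.21 = $147,840
Community College District: $147,840 × 0.0027 = $399.168
Ashby Township: $147,840 × 0.0063 = $931.392
Cloverhill County: $147,840 × 0.0037 = $547.008
City of Kemper: ($147,840 − $20,200) × 0.0085 = $127,640 × 0.0085 = $1,084.94
Total = $2,962.508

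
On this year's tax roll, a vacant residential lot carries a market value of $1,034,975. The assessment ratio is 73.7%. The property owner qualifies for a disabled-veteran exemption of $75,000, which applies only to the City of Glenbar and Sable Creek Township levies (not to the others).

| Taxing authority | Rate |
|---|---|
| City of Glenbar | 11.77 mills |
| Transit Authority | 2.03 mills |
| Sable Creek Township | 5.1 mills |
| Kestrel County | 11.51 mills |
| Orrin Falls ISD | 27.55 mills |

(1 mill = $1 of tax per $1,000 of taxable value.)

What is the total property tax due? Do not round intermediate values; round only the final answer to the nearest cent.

$42,945.28

Assessed value = $1,034,975 × 0.737 = $762,776.575
City of Glenbar: ($762,776.575 − $75,000) × 0.01177 = $687,776.575 × 0.01177 = $8,095.13028775
Transit Authority: $762,776.575 × 0.00203 = $1,548.43644725
Sable Creek Township: ($762,776.575 − $75,000) × 0.0051 = $687,776.575 × 0.0051 = $3,507.6605325
Kestrel County: $762,776.575 × 0.01151 = $8,779.55837825
Orrin Falls ISD: $762,776.575 × 0.02755 = $21,014.49464125
Total = $42,945.280287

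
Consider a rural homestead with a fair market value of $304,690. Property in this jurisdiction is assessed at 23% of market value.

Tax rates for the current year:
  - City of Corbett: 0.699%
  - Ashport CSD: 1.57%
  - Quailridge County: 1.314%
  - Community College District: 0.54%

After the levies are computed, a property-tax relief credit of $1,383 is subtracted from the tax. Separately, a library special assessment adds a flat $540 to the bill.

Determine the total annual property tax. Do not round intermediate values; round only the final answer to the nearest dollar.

$2,046

Assessed value = $304,690 × 0.23 = $70,078.7
City of Corbett: $70,078.7 × 0.00699 = $489.850113
Ashport CSD: $70,078.7 × 0.0157 = $1,100.23559
Quailridge County: $70,078.7 × 0.01314 = $920.834118
Community College District: $70,078.7 × 0.0054 = $378.42498
Levies subtotal = $2,889.344801
After credit = $2,889.344801 − $1,383 = $1,506.344801
Total = $1,506.344801 + $540 = $2,046.344801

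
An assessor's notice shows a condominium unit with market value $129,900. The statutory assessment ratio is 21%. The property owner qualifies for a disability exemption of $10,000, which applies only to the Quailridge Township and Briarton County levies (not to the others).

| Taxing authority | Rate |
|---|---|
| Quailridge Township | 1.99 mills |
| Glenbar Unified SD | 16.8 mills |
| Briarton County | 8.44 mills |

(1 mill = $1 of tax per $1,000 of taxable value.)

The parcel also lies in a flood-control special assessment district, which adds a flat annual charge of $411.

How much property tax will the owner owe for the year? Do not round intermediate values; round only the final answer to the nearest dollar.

Assessed value = $129,900 × 0.21 = $27,279
Quailridge Township: ($27,279 − $10,000) × 0.00199 = $17,279 × 0.00199 = $34.38521
Glenbar Unified SD: $27,279 × 0.0168 = $458.2872
Briarton County: ($27,279 − $10,000) × 0.00844 = $17,279 × 0.00844 = $145.83476
Levies subtotal = $638.50717
Total = $638.50717 + $411 = $1,049.50717

$1,050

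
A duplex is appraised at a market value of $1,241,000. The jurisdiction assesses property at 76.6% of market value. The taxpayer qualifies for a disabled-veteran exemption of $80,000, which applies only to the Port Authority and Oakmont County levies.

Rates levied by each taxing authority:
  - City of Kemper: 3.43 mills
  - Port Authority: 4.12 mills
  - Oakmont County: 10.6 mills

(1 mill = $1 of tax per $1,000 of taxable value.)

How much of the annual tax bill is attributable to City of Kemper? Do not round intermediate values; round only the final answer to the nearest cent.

Assessed value = $1,241,000 × 0.766 = $950,606
City of Kemper taxable value = $950,606 (exemption does not apply)
City of Kemper levy = $950,606 × 0.00343 = $3,260.57858

$3,260.58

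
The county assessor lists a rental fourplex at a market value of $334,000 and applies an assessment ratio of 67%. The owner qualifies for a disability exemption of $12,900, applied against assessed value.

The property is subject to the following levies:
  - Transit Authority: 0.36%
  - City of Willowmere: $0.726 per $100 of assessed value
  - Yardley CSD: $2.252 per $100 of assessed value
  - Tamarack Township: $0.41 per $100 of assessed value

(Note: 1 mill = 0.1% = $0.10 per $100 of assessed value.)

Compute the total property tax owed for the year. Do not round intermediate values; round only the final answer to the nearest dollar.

Assessed value = $334,000 × 0.67 = $223,780
Taxable value = $223,780 − $12,900 = $210,880
Transit Authority: $210,880 × 0.0036 = $759.168
City of Willowmere: $210,880 × 0.00726 = $1,530.9888
Yardley CSD: $210,880 × 0.02252 = $4,749.0176
Tamarack Township: $210,880 × 0.0041 = $864.608
Total = $7,903.7824

$7,904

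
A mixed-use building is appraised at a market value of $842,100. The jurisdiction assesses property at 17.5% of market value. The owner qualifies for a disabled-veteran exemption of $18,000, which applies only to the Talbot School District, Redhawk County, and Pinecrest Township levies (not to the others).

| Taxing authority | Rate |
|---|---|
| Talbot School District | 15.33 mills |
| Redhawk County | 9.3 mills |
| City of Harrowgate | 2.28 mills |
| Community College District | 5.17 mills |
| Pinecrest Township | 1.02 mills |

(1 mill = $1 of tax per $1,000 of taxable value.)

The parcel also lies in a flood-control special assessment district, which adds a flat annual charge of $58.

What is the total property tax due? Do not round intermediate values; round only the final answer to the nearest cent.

$4,474.16

Assessed value = $842,100 × 0.175 = $147,367.5
Talbot School District: ($147,367.5 − $18,000) × 0.01533 = $129,367.5 × 0.01533 = $1,983.203775
Redhawk County: ($147,367.5 − $18,000) × 0.0093 = $129,367.5 × 0.0093 = $1,203.11775
City of Harrowgate: $147,367.5 × 0.00228 = $335.9979
Community College District: $147,367.5 × 0.00517 = $761.889975
Pinecrest Township: ($147,367.5 − $18,000) × 0.00102 = $129,367.5 × 0.00102 = $131.95485
Levies subtotal = $4,416.16425
Total = $4,416.16425 + $58 = $4,474.16425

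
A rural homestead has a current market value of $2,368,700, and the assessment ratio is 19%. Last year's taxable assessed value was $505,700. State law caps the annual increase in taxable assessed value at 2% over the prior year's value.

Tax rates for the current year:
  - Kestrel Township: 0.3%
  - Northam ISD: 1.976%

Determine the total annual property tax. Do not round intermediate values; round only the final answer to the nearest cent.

Uncapped assessed value = $2,368,700 × 0.19 = $450,053
Cap limit = $505,700 × 1.02 = $515,814
Taxable assessed value = min($450,053, $515,814) = $450,053 (cap does not bind)
Kestrel Township: $450,053 × 0.003 = $1,350.159
Northam ISD: $450,053 × 0.01976 = $8,893.04728
Total = $10,243.20628

$10,243.21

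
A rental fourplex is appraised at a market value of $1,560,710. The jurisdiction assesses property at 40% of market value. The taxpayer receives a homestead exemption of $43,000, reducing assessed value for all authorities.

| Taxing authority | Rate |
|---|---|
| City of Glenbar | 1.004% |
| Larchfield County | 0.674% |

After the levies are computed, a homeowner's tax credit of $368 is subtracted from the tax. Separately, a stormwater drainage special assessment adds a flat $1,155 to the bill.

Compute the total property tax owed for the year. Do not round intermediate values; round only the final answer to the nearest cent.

Assessed value = $1,560,710 × 0.4 = $624,284
Taxable value = $624,284 − $43,000 = $581,284
City of Glenbar: $581,284 × 0.01004 = $5,836.09136
Larchfield County: $581,284 × 0.00674 = $3,917.85416
Levies subtotal = $9,753.94552
After credit = $9,753.94552 − $368 = $9,385.94552
Total = $9,385.94552 + $1,155 = $10,540.94552

$10,540.95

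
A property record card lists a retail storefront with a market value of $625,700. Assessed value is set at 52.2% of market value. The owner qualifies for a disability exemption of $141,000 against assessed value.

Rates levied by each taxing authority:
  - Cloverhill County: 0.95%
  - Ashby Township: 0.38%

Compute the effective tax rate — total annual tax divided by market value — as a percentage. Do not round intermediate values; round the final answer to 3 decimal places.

0.395%

Assessed value = $625,700 × 0.522 = $326,615.4
Taxable value = $326,615.4 − $141,000 = $185,615.4
Cloverhill County: $185,615.4 × 0.0095 = $1,763.3463
Ashby Township: $185,615.4 × 0.0038 = $705.33852
Total tax = $2,468.68482
Effective rate = $2,468.68482 ÷ $625,700 = 0.395% of market value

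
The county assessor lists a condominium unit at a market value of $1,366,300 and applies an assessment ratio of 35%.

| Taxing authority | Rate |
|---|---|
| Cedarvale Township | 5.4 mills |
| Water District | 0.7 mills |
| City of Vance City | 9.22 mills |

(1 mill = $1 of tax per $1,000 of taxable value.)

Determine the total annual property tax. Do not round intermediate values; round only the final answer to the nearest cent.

$7,326.10

Assessed value = $1,366,300 × 0.35 = $478,205
Cedarvale Township: $478,205 × 0.0054 = $2,582.307
Water District: $478,205 × 0.0007 = $334.7435
City of Vance City: $478,205 × 0.00922 = $4,409.0501
Total = $2,582.307 + $334.7435 + $4,409.0501 = $7,326.1006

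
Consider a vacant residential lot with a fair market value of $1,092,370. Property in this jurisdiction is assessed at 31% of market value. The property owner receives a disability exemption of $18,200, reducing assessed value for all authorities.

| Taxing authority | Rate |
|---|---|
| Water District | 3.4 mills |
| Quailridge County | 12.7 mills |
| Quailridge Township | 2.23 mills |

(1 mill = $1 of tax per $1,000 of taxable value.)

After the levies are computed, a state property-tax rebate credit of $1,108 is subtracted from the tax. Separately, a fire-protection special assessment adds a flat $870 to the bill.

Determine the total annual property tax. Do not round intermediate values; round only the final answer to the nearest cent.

$5,635.57

Assessed value = $1,092,370 × 0.31 = $338,634.7
Taxable value = $338,634.7 − $18,200 = $320,434.7
Water District: $320,434.7 × 0.0034 = $1,089.47798
Quailridge County: $320,434.7 × 0.0127 = $4,069.52069
Quailridge Township: $320,434.7 × 0.00223 = $714.569381
Levies subtotal = $5,873.568051
After credit = $5,873.568051 − $1,108 = $4,765.568051
Total = $4,765.568051 + $870 = $5,635.568051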